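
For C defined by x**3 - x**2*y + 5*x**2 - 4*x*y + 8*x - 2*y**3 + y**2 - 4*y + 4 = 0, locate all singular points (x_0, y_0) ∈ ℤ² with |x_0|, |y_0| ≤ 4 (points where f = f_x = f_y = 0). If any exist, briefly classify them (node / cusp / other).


Singular points: {(-2, 0)}; classification: node.

Compute partial derivatives:
  f_x = 3*x**2 - 2*x*y + 10*x - 4*y + 8.
  f_y = -x**2 - 4*x - 6*y**2 + 2*y - 4.
Scan x_0 ∈ {−4, ..., 4}. For each x_0, f_y(x_0, y) is a polynomial in y; find its integer roots y ∈ {−4, ..., 4}, then test f_x and f at those candidates.
  x = -4: f_y(-4, y) = -6*y**2 + 2*y - 4; no integer root y with |y| ≤ 4.
  x = -3: f_y(-3, y) = -6*y**2 + 2*y - 1; no integer root y with |y| ≤ 4.
  x = -2: f_y(-2, y) = -6*y**2 + 2*y; vanishes at y ∈ {0}. (-2, 0): f_x = 0, f = 0 — SINGULAR.
  x = -1: f_y(-1, y) = -6*y**2 + 2*y - 1; no integer root y with |y| ≤ 4.
  x = 0: f_y(0, y) = -6*y**2 + 2*y - 4; no integer root y with |y| ≤ 4.
  x = 1: f_y(1, y) = -6*y**2 + 2*y - 9; no integer root y with |y| ≤ 4.
  x = 2: f_y(2, y) = -6*y**2 + 2*y - 16; no integer root y with |y| ≤ 4.
  x = 3: f_y(3, y) = -6*y**2 + 2*y - 25; no integer root y with |y| ≤ 4.
  x = 4: f_y(4, y) = -6*y**2 + 2*y - 36; no integer root y with |y| ≤ 4.
Only singular point on the grid: (-2, 0).
Classify: substitute x = -2 + u, y = 0 + v and expand: f = u**3 - u**2*v - u**2 - 2*v**3 + v**2.
No constant or linear terms (consistent with a singular point). Quadratic part: -u**2 + v**2. Cubic part: u**3 - u**2*v - 2*v**3.
The quadratic part v**2 - u**2 = (v − u)(v + u) splits into two distinct linear factors, so there are two distinct tangent lines y − 0 = ±(x − -2) — this is a node (ordinary double point).
Classification: node.


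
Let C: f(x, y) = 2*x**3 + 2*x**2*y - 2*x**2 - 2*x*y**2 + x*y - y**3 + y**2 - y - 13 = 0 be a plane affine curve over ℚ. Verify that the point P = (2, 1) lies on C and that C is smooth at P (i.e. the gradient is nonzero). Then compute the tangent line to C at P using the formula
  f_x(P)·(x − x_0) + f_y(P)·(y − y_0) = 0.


Tangent line at P: 23*x - 46 = 0.

Step 1: f(2, 1) = 0, so P lies on C.
Step 2: partial derivatives
  f_x(x, y) = 6*x**2 + 4*x*y - 4*x - 2*y**2 + y, f_y(x, y) = 2*x**2 - 4*x*y + x - 3*y**2 + 2*y - 1.
  f_x(P) = 23, f_y(P) = 0 (gradient nonzero, so P is smooth).
Step 3: tangent line at P: 23·(x − 2) + 0·(y − 1) = 0.
Expanding: 23*x - 46 = 0.


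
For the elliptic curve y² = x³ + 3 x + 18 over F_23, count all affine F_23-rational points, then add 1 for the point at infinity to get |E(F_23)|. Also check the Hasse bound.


Affine points = {(0, 8), (0, 15), (2, 3), (2, 20), (3, 10), (3, 13), (4, 5), (4, 18), (8, 5), (8, 18), (10, 6), (10, 17), (11, 5), (11, 18), (13, 0), (18, 4), (18, 19), (21, 2), (21, 21)}; affine count = 19; |E(F_23)| = 20.

Discriminant check: Δ ∝ 4a³ + 27b² = 4·3³ + 27·18² = 4·27 + 27·324 ≡ 1 (mod 23). Nonzero ⇒ E is nonsingular.
For each x ∈ F_23, compute rhs = x³ + 3·x + 18 mod 23, then count y ∈ F_23 with y² ≡ rhs.
  x = 0: rhs = 18, matching y values: 8, 15 (2 points).
  x = 1: rhs = 22, matching y values: none (0 points).
  x = 2: rhs = 9, matching y values: 3, 20 (2 points).
  x = 3: rhs = 8, matching y values: 10, 13 (2 points).
  x = 4: rhs = 2, matching y values: 5, 18 (2 points).
  x = 5: rhs = 20, matching y values: none (0 points).
  x = 6: rhs = 22, matching y values: none (0 points).
  x = 7: rhs = 14, matching y values: none (0 points).
  x = 8: rhs = 2, matching y values: 5, 18 (2 points).
  x = 9: rhs = 15, matching y values: none (0 points).
  x = 10: rhs = 13, matching y values: 6, 17 (2 points).
  x = 11: rhs = 2, matching y values: 5, 18 (2 points).
  x = 12: rhs = 11, matching y values: none (0 points).
  x = 13: rhs = 0, matching y values: 0 (1 points).
  x = 14: rhs = 21, matching y values: none (0 points).
  x = 15: rhs = 11, matching y values: none (0 points).
  x = 16: rhs = 22, matching y values: none (0 points).
  x = 17: rhs = 14, matching y values: none (0 points).
  x = 18: rhs = 16, matching y values: 4, 19 (2 points).
  x = 19: rhs = 11, matching y values: none (0 points).
  x = 20: rhs = 5, matching y values: none (0 points).
  x = 21: rhs = 4, matching y values: 2, 21 (2 points).
  x = 22: rhs = 14, matching y values: none (0 points).
Total affine count: 19.
Full point count |E(F_23)| = 19 + 1 = 20.
Hasse bound: |20 − (23+1)| = |-4| = 4 ≤ 2√23 ≈ 9.5917 ✓.


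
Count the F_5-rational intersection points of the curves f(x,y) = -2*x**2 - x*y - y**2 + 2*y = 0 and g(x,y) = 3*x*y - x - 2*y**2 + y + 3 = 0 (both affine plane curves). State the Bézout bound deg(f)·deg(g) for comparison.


Common zeros: {(4, 1)}; count = 1; Bézout bound = 4.

deg(f) = 2, deg(g) = 2, so Bézout bound = 4.
Scan x ∈ F_5. For each x, list the y ∈ F_5 with f(x, y) ≡ 0 and those with g(x, y) ≡ 0 (mod 5); the common zeros in that column are the intersection.
  x = 0: f ≡ 0 at y ∈ {0, 2}; g ≡ 0 at y ∈ {4}; common: ∅.
  x = 1: f ≡ 0 at y ∈ ∅; g ≡ 0 at y ∈ ∅; common: ∅.
  x = 2: f ≡ 0 at y ∈ ∅; g ≡ 0 at y ∈ ∅; common: ∅.
  x = 3: f ≡ 0 at y ∈ {1, 3}; g ≡ 0 at y ∈ {0}; common: ∅.
  x = 4: f ≡ 0 at y ∈ {1, 2}; g ≡ 0 at y ∈ {1, 3}; common: {1}.
Collecting: common zeros = {(4, 1)}, so the count is 1.
Comparison with the Bézout bound: 1 ≤ 4 = deg(f)·deg(g), as expected for curves with no common component (the affine F_5-count falls short of the bound because intersections may lie at infinity, over extension fields, or carry multiplicity).


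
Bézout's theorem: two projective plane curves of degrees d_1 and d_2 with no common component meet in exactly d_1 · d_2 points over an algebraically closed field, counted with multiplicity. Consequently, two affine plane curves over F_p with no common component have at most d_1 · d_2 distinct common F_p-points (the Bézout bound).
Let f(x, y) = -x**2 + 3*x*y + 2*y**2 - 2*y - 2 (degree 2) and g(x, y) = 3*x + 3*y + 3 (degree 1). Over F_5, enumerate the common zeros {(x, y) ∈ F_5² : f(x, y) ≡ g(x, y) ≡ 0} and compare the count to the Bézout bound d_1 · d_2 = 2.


Common zeros: {(2, 2)}; count = 1; Bézout bound = 2.

deg(f) = 2, deg(g) = 1, so Bézout bound = 2.
Scan x ∈ F_5. For each x, list the y ∈ F_5 with f(x, y) ≡ 0 and those with g(x, y) ≡ 0 (mod 5); the common zeros in that column are the intersection.
  x = 0: f ≡ 0 at y ∈ {3}; g ≡ 0 at y ∈ {4}; common: ∅.
  x = 1: f ≡ 0 at y ∈ {1}; g ≡ 0 at y ∈ {3}; common: ∅.
  x = 2: f ≡ 0 at y ∈ {1, 2}; g ≡ 0 at y ∈ {2}; common: {2}.
  x = 3: f ≡ 0 at y ∈ ∅; g ≡ 0 at y ∈ {1}; common: ∅.
  x = 4: f ≡ 0 at y ∈ {2, 3}; g ≡ 0 at y ∈ {0}; common: ∅.
Collecting: common zeros = {(2, 2)}, so the count is 1.
Comparison with the Bézout bound: 1 ≤ 2 = deg(f)·deg(g), as expected for curves with no common component (the affine F_5-count falls short of the bound because intersections may lie at infinity, over extension fields, or carry multiplicity).


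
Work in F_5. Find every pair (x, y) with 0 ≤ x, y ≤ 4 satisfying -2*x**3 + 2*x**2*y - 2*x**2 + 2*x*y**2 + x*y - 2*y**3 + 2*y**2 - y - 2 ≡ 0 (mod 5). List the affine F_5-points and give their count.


Affine F_5-points: {(2, 2), (4, 4)}; count = 2.

For each of the 25 pairs (x, y) ∈ F_5², evaluate f(x, y) mod 5. Record the zeros.
  x = 0: [0↦3, 1↦2, 2↦3, 3↦4, 4↦3]  zeros at y ∈ ∅
  x = 1: [0↦4, 1↦3, 2↦3, 3↦2, 4↦3]  zeros at y ∈ ∅
  x = 2: [0↦4, 1↦2, 2↦0, 3↦1, 4↦3]  zeros at y ∈ {2}
  x = 3: [0↦1, 1↦2, 2↦2, 3↦4, 4↦1]  zeros at y ∈ ∅
  x = 4: [0↦3, 1↦1, 2↦2, 3↦4, 4↦0]  zeros at y ∈ {4}
Collecting zeros: affine points = {(2, 2), (4, 4)}.
Total count |C(F_5)_aff| = 2.


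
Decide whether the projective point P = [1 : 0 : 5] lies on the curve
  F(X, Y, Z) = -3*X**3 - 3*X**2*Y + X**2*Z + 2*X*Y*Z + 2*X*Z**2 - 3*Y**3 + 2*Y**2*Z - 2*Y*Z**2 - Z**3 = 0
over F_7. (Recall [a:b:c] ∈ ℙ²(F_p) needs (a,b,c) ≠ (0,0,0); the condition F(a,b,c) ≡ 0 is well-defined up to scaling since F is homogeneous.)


F(1,0,5) ≡ 4 (mod 7); P is NOT on the curve.

Evaluate F(1, 0, 5) term-by-term (mod 7).
  -3*X**3 ↦ -3·1·1·1 = -3
  -3*X**2*Y ↦ -3·1·0·1 = 0
  X**2*Z ↦ 1·1·1·5 = 5
  2*X*Y*Z ↦ 2·1·0·5 = 0
  2*X*Z**2 ↦ 2·1·1·25 = 50
  -3*Y**3 ↦ -3·1·0·1 = 0
  2*Y**2*Z ↦ 2·1·0·5 = 0
  -2*Y*Z**2 ↦ -2·1·0·25 = 0
  -Z**3 ↦ -1·1·1·125 = -125
Sum: F(1, 0, 5) = (-3) + (0) + (5) + (0) + (50) + (0) + (0) + (0) + (-125) = -73.
Reducing mod 7: -73 ≡ 4 (mod 7).
Since F(a, b, c) ≡ 4 ≠ 0 (mod 7), P does NOT lie on the curve.


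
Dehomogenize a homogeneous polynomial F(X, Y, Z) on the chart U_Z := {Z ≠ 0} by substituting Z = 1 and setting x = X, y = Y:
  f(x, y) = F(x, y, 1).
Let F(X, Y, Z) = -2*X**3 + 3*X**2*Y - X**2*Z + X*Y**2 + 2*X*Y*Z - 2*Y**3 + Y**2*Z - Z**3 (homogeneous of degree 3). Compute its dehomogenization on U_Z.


f(x, y) = -2*x**3 + 3*x**2*y - x**2 + x*y**2 + 2*x*y - 2*y**3 + y**2 - 1

On U_Z we set Z = 1. Each monomial c·X^i·Y^j·Z^k in F becomes c·x^i·y^j·1^k = c·x^i·y^j.
Substituting Z = 1: F(X, Y, 1) = -2*x**3 + 3*x**2*y - x**2 + x*y**2 + 2*x*y - 2*y**3 + y**2 - 1.
Note: deg(f) ≤ deg(F) = 3; strict inequality happens when F is divisible by Z (lost terms).


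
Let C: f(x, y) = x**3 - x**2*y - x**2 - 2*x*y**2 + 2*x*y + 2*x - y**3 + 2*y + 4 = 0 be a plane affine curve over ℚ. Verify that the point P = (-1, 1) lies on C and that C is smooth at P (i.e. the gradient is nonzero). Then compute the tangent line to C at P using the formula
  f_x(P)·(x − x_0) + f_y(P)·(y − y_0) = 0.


Tangent line at P: 9*x + 9 = 0.

Step 1: f(-1, 1) = 0, so P lies on C.
Step 2: partial derivatives
  f_x(x, y) = 3*x**2 - 2*x*y - 2*x - 2*y**2 + 2*y + 2, f_y(x, y) = -x**2 - 4*x*y + 2*x - 3*y**2 + 2.
  f_x(P) = 9, f_y(P) = 0 (gradient nonzero, so P is smooth).
Step 3: tangent line at P: 9·(x − -1) + 0·(y − 1) = 0.
Expanding: 9*x + 9 = 0.


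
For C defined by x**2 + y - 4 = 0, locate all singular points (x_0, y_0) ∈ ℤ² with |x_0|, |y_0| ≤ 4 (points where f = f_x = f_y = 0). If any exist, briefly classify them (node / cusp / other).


No singular points in the scanned grid; C is smooth there.

Compute partial derivatives:
  f_x = 2*x.
  f_y = 1.
f_y = 1 is a nonzero constant, so f_y never vanishes: no point (x, y) can satisfy f = f_x = f_y = 0. In particular no (x, y) ∈ {−4, ..., 4}² is singular; the curve is smooth.


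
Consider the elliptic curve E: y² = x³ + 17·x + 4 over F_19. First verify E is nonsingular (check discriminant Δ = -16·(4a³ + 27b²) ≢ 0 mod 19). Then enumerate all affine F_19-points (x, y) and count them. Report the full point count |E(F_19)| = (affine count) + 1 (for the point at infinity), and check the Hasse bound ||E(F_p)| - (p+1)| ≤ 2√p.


Affine points = {(0, 2), (0, 17), (3, 5), (3, 14), (5, 9), (5, 10), (8, 5), (8, 14), (12, 6), (12, 13), (13, 3), (13, 16), (15, 9), (15, 10), (17, 0), (18, 9), (18, 10)}; affine count = 17; |E(F_19)| = 18.

Discriminant check: Δ ∝ 4a³ + 27b² = 4·17³ + 27·4² = 4·4913 + 27·16 ≡ 1 (mod 19). Nonzero ⇒ E is nonsingular.
For each x ∈ F_19, compute rhs = x³ + 17·x + 4 mod 19, then count y ∈ F_19 with y² ≡ rhs.
  x = 0: rhs = 4, matching y values: 2, 17 (2 points).
  x = 1: rhs = 3, matching y values: none (0 points).
  x = 2: rhs = 8, matching y values: none (0 points).
  x = 3: rhs = 6, matching y values: 5, 14 (2 points).
  x = 4: rhs = 3, matching y values: none (0 points).
  x = 5: rhs = 5, matching y values: 9, 10 (2 points).
  x = 6: rhs = 18, matching y values: none (0 points).
  x = 7: rhs = 10, matching y values: none (0 points).
  x = 8: rhs = 6, matching y values: 5, 14 (2 points).
  x = 9: rhs = 12, matching y values: none (0 points).
  x = 10: rhs = 15, matching y values: none (0 points).
  x = 11: rhs = 2, matching y values: none (0 points).
  x = 12: rhs = 17, matching y values: 6, 13 (2 points).
  x = 13: rhs = 9, matching y values: 3, 16 (2 points).
  x = 14: rhs = 3, matching y values: none (0 points).
  x = 15: rhs = 5, matching y values: 9, 10 (2 points).
  x = 16: rhs = 2, matching y values: none (0 points).
  x = 17: rhs = 0, matching y values: 0 (1 points).
  x = 18: rhs = 5, matching y values: 9, 10 (2 points).
Total affine count: 17.
Full point count |E(F_19)| = 17 + 1 = 18.
Hasse bound: |18 − (19+1)| = |-2| = 2 ≤ 2√19 ≈ 8.7178 ✓.


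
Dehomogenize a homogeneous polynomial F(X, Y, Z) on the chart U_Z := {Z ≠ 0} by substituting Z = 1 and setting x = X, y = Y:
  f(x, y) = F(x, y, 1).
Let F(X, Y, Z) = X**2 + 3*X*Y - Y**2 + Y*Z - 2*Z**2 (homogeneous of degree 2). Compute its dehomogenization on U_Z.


f(x, y) = x**2 + 3*x*y - y**2 + y - 2

On U_Z we set Z = 1. Each monomial c·X^i·Y^j·Z^k in F becomes c·x^i·y^j·1^k = c·x^i·y^j.
Substituting Z = 1: F(X, Y, 1) = x**2 + 3*x*y - y**2 + y - 2.
Note: deg(f) ≤ deg(F) = 2; strict inequality happens when F is divisible by Z (lost terms).


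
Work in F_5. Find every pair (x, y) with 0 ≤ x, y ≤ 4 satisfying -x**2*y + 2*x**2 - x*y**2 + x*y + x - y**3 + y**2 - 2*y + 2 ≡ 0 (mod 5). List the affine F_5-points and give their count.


Affine F_5-points: {(0, 1), (1, 0), (3, 4), (4, 1), (4, 2), (4, 4)}; count = 6.

For each of the 25 pairs (x, y) ∈ F_5², evaluate f(x, y) mod 5. Record the zeros.
  x = 0: [0↦2, 1↦0, 2↦4, 3↦3, 4↦1]  zeros at y ∈ {1}
  x = 1: [0↦0, 1↦2, 2↦3, 3↦2, 4↦3]  zeros at y ∈ {0}
  x = 2: [0↦2, 1↦1, 2↦2, 3↦4, 4↦1]  zeros at y ∈ ∅
  x = 3: [0↦3, 1↦2, 2↦1, 3↦4, 4↦0]  zeros at y ∈ {4}
  x = 4: [0↦3, 1↦0, 2↦0, 3↦2, 4↦0]  zeros at y ∈ {1, 2, 4}
Collecting zeros: affine points = {(0, 1), (1, 0), (3, 4), (4, 1), (4, 2), (4, 4)}.
Total count |C(F_5)_aff| = 6.


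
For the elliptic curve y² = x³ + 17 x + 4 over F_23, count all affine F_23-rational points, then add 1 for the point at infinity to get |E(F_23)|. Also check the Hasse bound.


Affine points = {(0, 2), (0, 21), (2, 0), (3, 6), (3, 17), (6, 0), (7, 11), (7, 12), (8, 10), (8, 13), (9, 9), (9, 14), (10, 1), (10, 22), (11, 2), (11, 21), (12, 2), (12, 21), (15, 0), (16, 5), (16, 18), (17, 10), (17, 13), (18, 1), (18, 22), (20, 8), (20, 15), (21, 10), (21, 13), (22, 3), (22, 20)}; affine count = 31; |E(F_23)| = 32.

Discriminant check: Δ ∝ 4a³ + 27b² = 4·17³ + 27·4² = 4·4913 + 27·16 ≡ 5 (mod 23). Nonzero ⇒ E is nonsingular.
For each x ∈ F_23, compute rhs = x³ + 17·x + 4 mod 23, then count y ∈ F_23 with y² ≡ rhs.
  x = 0: rhs = 4, matching y values: 2, 21 (2 points).
  x = 1: rhs = 22, matching y values: none (0 points).
  x = 2: rhs = 0, matching y values: 0 (1 points).
  x = 3: rhs = 13, matching y values: 6, 17 (2 points).
  x = 4: rhs = 21, matching y values: none (0 points).
  x = 5: rhs = 7, matching y values: none (0 points).
  x = 6: rhs = 0, matching y values: 0 (1 points).
  x = 7: rhs = 6, matching y values: 11, 12 (2 points).
  x = 8: rhs = 8, matching y values: 10, 13 (2 points).
  x = 9: rhs = 12, matching y values: 9, 14 (2 points).
  x = 10: rhs = 1, matching y values: 1, 22 (2 points).
  x = 11: rhs = 4, matching y values: 2, 21 (2 points).
  x = 12: rhs = 4, matching y values: 2, 21 (2 points).
  x = 13: rhs = 7, matching y values: none (0 points).
  x = 14: rhs = 19, matching y values: none (0 points).
  x = 15: rhs = 0, matching y values: 0 (1 points).
  x = 16: rhs = 2, matching y values: 5, 18 (2 points).
  x = 17: rhs = 8, matching y values: 10, 13 (2 points).
  x = 18: rhs = 1, matching y values: 1, 22 (2 points).
  x = 19: rhs = 10, matching y values: none (0 points).
  x = 20: rhs = 18, matching y values: 8, 15 (2 points).
  x = 21: rhs = 8, matching y values: 10, 13 (2 points).
  x = 22: rhs = 9, matching y values: 3, 20 (2 points).
Total affine count: 31.
Full point count |E(F_23)| = 31 + 1 = 32.
Hasse bound: |32 − (23+1)| = |8| = 8 ≤ 2√23 ≈ 9.5917 ✓.


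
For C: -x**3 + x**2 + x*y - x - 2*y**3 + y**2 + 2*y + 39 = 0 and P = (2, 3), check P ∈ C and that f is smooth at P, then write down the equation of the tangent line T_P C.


Tangent line at P: -6*x - 44*y + 144 = 0.

Step 1: f(2, 3) = 0, so P lies on C.
Step 2: partial derivatives
  f_x(x, y) = -3*x**2 + 2*x + y - 1, f_y(x, y) = x - 6*y**2 + 2*y + 2.
  f_x(P) = -6, f_y(P) = -44 (gradient nonzero, so P is smooth).
Step 3: tangent line at P: -6·(x − 2) + -44·(y − 3) = 0.
Expanding: -6*x - 44*y + 144 = 0.


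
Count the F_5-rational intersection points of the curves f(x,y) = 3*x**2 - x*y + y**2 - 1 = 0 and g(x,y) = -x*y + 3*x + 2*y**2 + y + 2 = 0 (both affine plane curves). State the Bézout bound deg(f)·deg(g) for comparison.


Common zeros: {(0, 1), (3, 4)}; count = 2; Bézout bound = 4.

deg(f) = 2, deg(g) = 2, so Bézout bound = 4.
Scan x ∈ F_5. For each x, list the y ∈ F_5 with f(x, y) ≡ 0 and those with g(x, y) ≡ 0 (mod 5); the common zeros in that column are the intersection.
  x = 0: f ≡ 0 at y ∈ {1, 4}; g ≡ 0 at y ∈ {1}; common: {1}.
  x = 1: f ≡ 0 at y ∈ ∅; g ≡ 0 at y ∈ {0}; common: ∅.
  x = 2: f ≡ 0 at y ∈ {1}; g ≡ 0 at y ∈ ∅; common: ∅.
  x = 3: f ≡ 0 at y ∈ {4}; g ≡ 0 at y ∈ {2, 4}; common: {4}.
  x = 4: f ≡ 0 at y ∈ ∅; g ≡ 0 at y ∈ ∅; common: ∅.
Collecting: common zeros = {(0, 1), (3, 4)}, so the count is 2.
Comparison with the Bézout bound: 2 ≤ 4 = deg(f)·deg(g), as expected for curves with no common component (the affine F_5-count falls short of the bound because intersections may lie at infinity, over extension fields, or carry multiplicity).


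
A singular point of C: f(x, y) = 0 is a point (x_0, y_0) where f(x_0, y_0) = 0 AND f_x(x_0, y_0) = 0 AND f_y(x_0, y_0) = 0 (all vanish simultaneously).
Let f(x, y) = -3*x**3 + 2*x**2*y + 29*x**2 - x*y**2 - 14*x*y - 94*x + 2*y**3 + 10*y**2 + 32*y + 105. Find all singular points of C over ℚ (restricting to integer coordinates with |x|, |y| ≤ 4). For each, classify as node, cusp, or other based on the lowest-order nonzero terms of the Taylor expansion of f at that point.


Singular points: {(3, -1)}; classification: cusp.

Compute partial derivatives:
  f_x = -9*x**2 + 4*x*y + 58*x - y**2 - 14*y - 94.
  f_y = 2*x**2 - 2*x*y - 14*x + 6*y**2 + 20*y + 32.
Scan x_0 ∈ {−4, ..., 4}. For each x_0, f_y(x_0, y) is a polynomial in y; find its integer roots y ∈ {−4, ..., 4}, then test f_x and f at those candidates.
  x = -4: f_y(-4, y) = 6*y**2 + 28*y + 120; no integer root y with |y| ≤ 4.
  x = -3: f_y(-3, y) = 6*y**2 + 26*y + 92; no integer root y with |y| ≤ 4.
  x = -2: f_y(-2, y) = 6*y**2 + 24*y + 68; no integer root y with |y| ≤ 4.
  x = -1: f_y(-1, y) = 6*y**2 + 22*y + 48; no integer root y with |y| ≤ 4.
  x = 0: f_y(0, y) = 6*y**2 + 20*y + 32; no integer root y with |y| ≤ 4.
  x = 1: f_y(1, y) = 6*y**2 + 18*y + 20; no integer root y with |y| ≤ 4.
  x = 2: f_y(2, y) = 6*y**2 + 16*y + 12; no integer root y with |y| ≤ 4.
  x = 3: f_y(3, y) = 6*y**2 + 14*y + 8; vanishes at y ∈ {-1}. (3, -1): f_x = 0, f = 0 — SINGULAR.
  x = 4: f_y(4, y) = 6*y**2 + 12*y + 8; no integer root y with |y| ≤ 4.
Only singular point on the grid: (3, -1).
Classify: substitute x = 3 + u, y = -1 + v and expand: f = -3*u**3 + 2*u**2*v - u*v**2 + 2*v**3 + v**2.
No constant or linear terms (consistent with a singular point). Quadratic part: v**2. Cubic part: -3*u**3 + 2*u**2*v - u*v**2 + 2*v**3.
The quadratic part v**2 is a perfect square, so there is a single (double) tangent line v = 0, i.e. y = -1. Restricting the cubic part to that line (v = 0) leaves -3*u**3 ≠ 0, so f is not divisible by v and the branch is v² ≈ 3*u**3 to lowest order — this is a cusp.
Classification: cusp.


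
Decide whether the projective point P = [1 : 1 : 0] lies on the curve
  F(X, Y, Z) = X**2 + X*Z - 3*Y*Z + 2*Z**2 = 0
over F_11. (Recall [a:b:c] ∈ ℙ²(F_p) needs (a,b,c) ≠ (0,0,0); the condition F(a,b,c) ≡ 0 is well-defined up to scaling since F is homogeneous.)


F(1,1,0) ≡ 1 (mod 11); P is NOT on the curve.

Evaluate F(1, 1, 0) term-by-term (mod 11).
  X**2 ↦ 1·1·1·1 = 1
  X*Z ↦ 1·1·1·0 = 0
  -3*Y*Z ↦ -3·1·1·0 = 0
  2*Z**2 ↦ 2·1·1·0 = 0
Sum: F(1, 1, 0) = (1) + (0) + (0) + (0) = 1.
Reducing mod 11: 1 ≡ 1 (mod 11).
Since F(a, b, c) ≡ 1 ≠ 0 (mod 11), P does NOT lie on the curve.


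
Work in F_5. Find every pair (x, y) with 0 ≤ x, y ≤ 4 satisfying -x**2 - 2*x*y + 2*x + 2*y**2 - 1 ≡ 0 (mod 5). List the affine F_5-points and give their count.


Affine F_5-points: {(1, 0), (1, 1), (2, 3), (2, 4), (4, 1), (4, 3)}; count = 6.

For each of the 25 pairs (x, y) ∈ F_5², evaluate f(x, y) mod 5. Record the zeros.
  x = 0: [0↦4, 1↦1, 2↦2, 3↦2, 4↦1]  zeros at y ∈ ∅
  x = 1: [0↦0, 1↦0, 2↦4, 3↦2, 4↦4]  zeros at y ∈ {0, 1}
  x = 2: [0↦4, 1↦2, 2↦4, 3↦0, 4↦0]  zeros at y ∈ {3, 4}
  x = 3: [0↦1, 1↦2, 2↦2, 3↦1, 4↦4]  zeros at y ∈ ∅
  x = 4: [0↦1, 1↦0, 2↦3, 3↦0, 4↦1]  zeros at y ∈ {1, 3}
Collecting zeros: affine points = {(1, 0), (1, 1), (2, 3), (2, 4), (4, 1), (4, 3)}.
Total count |C(F_5)_aff| = 6.


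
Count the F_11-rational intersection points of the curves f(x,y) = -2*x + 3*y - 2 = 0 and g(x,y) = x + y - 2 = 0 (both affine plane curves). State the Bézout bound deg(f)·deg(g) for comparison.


Common zeros: {(3, 10)}; count = 1; Bézout bound = 1.

deg(f) = 1, deg(g) = 1, so Bézout bound = 1.
Scan x ∈ F_11. For each x, list the y ∈ F_11 with f(x, y) ≡ 0 and those with g(x, y) ≡ 0 (mod 11); the common zeros in that column are the intersection.
  x = 0: f ≡ 0 at y ∈ {8}; g ≡ 0 at y ∈ {2}; common: ∅.
  x = 1: f ≡ 0 at y ∈ {5}; g ≡ 0 at y ∈ {1}; common: ∅.
  x = 2: f ≡ 0 at y ∈ {2}; g ≡ 0 at y ∈ {0}; common: ∅.
  x = 3: f ≡ 0 at y ∈ {10}; g ≡ 0 at y ∈ {10}; common: {10}.
  x = 4: f ≡ 0 at y ∈ {7}; g ≡ 0 at y ∈ {9}; common: ∅.
  x = 5: f ≡ 0 at y ∈ {4}; g ≡ 0 at y ∈ {8}; common: ∅.
  x = 6: f ≡ 0 at y ∈ {1}; g ≡ 0 at y ∈ {7}; common: ∅.
  x = 7: f ≡ 0 at y ∈ {9}; g ≡ 0 at y ∈ {6}; common: ∅.
  x = 8: f ≡ 0 at y ∈ {6}; g ≡ 0 at y ∈ {5}; common: ∅.
  x = 9: f ≡ 0 at y ∈ {3}; g ≡ 0 at y ∈ {4}; common: ∅.
  x = 10: f ≡ 0 at y ∈ {0}; g ≡ 0 at y ∈ {3}; common: ∅.
Collecting: common zeros = {(3, 10)}, so the count is 1.
Comparison with the Bézout bound: 1 ≤ 1 = deg(f)·deg(g), as expected for curves with no common component (the bound is attained).


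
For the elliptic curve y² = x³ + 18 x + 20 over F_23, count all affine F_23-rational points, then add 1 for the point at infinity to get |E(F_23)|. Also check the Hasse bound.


Affine points = {(1, 4), (1, 19), (2, 8), (2, 15), (3, 3), (3, 20), (4, 8), (4, 15), (7, 11), (7, 12), (8, 3), (8, 20), (10, 2), (10, 21), (11, 10), (11, 13), (12, 3), (12, 20), (13, 6), (13, 17), (14, 7), (14, 16), (15, 10), (15, 13), (17, 8), (17, 15), (18, 9), (18, 14), (20, 10), (20, 13), (22, 1), (22, 22)}; affine count = 32; |E(F_23)| = 33.

Discriminant check: Δ ∝ 4a³ + 27b² = 4·18³ + 27·20² = 4·5832 + 27·400 ≡ 19 (mod 23). Nonzero ⇒ E is nonsingular.
For each x ∈ F_23, compute rhs = x³ + 18·x + 20 mod 23, then count y ∈ F_23 with y² ≡ rhs.
  x = 0: rhs = 20, matching y values: none (0 points).
  x = 1: rhs = 16, matching y values: 4, 19 (2 points).
  x = 2: rhs = 18, matching y values: 8, 15 (2 points).
  x = 3: rhs = 9, matching y values: 3, 20 (2 points).
  x = 4: rhs = 18, matching y values: 8, 15 (2 points).
  x = 5: rhs = 5, matching y values: none (0 points).
  x = 6: rhs = 22, matching y values: none (0 points).
  x = 7: rhs = 6, matching y values: 11, 12 (2 points).
  x = 8: rhs = 9, matching y values: 3, 20 (2 points).
  x = 9: rhs = 14, matching y values: none (0 points).
  x = 10: rhs = 4, matching y values: 2, 21 (2 points).
  x = 11: rhs = 8, matching y values: 10, 13 (2 points).
  x = 12: rhs = 9, matching y values: 3, 20 (2 points).
  x = 13: rhs = 13, matching y values: 6, 17 (2 points).
  x = 14: rhs = 3, matching y values: 7, 16 (2 points).
  x = 15: rhs = 8, matching y values: 10, 13 (2 points).
  x = 16: rhs = 11, matching y values: none (0 points).
  x = 17: rhs = 18, matching y values: 8, 15 (2 points).
  x = 18: rhs = 12, matching y values: 9, 14 (2 points).
  x = 19: rhs = 22, matching y values: none (0 points).
  x = 20: rhs = 8, matching y values: 10, 13 (2 points).
  x = 21: rhs = 22, matching y values: none (0 points).
  x = 22: rhs = 1, matching y values: 1, 22 (2 points).
Total affine count: 32.
Full point count |E(F_23)| = 32 + 1 = 33.
Hasse bound: |33 − (23+1)| = |9| = 9 ≤ 2√23 ≈ 9.5917 ✓.


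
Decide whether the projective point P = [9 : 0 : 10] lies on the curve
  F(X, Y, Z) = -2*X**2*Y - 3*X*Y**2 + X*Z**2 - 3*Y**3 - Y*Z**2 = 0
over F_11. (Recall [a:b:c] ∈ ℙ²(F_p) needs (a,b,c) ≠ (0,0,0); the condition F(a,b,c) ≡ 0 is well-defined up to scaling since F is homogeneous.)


F(9,0,10) ≡ 9 (mod 11); P is NOT on the curve.

Evaluate F(9, 0, 10) term-by-term (mod 11).
  -2*X**2*Y ↦ -2·81·0·1 = 0
  -3*X*Y**2 ↦ -3·9·0·1 = 0
  X*Z**2 ↦ 1·9·1·100 = 900
  -3*Y**3 ↦ -3·1·0·1 = 0
  -Y*Z**2 ↦ -1·1·0·100 = 0
Sum: F(9, 0, 10) = (0) + (0) + (900) + (0) + (0) = 900.
Reducing mod 11: 900 ≡ 9 (mod 11).
Since F(a, b, c) ≡ 9 ≠ 0 (mod 11), P does NOT lie on the curve.


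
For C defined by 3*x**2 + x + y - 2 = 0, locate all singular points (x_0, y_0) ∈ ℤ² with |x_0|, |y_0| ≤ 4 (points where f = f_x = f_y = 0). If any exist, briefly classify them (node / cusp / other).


No singular points in the scanned grid; C is smooth there.

Compute partial derivatives:
  f_x = 6*x + 1.
  f_y = 1.
f_y = 1 is a nonzero constant, so f_y never vanishes: no point (x, y) can satisfy f = f_x = f_y = 0. In particular no (x, y) ∈ {−4, ..., 4}² is singular; the curve is smooth.


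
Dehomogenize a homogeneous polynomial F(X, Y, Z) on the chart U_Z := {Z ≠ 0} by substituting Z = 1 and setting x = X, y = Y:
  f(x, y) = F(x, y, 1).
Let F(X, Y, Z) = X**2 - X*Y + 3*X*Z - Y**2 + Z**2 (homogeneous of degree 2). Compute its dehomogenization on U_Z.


f(x, y) = x**2 - x*y + 3*x - y**2 + 1

On U_Z we set Z = 1. Each monomial c·X^i·Y^j·Z^k in F becomes c·x^i·y^j·1^k = c·x^i·y^j.
Substituting Z = 1: F(X, Y, 1) = x**2 - x*y + 3*x - y**2 + 1.
Note: deg(f) ≤ deg(F) = 2; strict inequality happens when F is divisible by Z (lost terms).


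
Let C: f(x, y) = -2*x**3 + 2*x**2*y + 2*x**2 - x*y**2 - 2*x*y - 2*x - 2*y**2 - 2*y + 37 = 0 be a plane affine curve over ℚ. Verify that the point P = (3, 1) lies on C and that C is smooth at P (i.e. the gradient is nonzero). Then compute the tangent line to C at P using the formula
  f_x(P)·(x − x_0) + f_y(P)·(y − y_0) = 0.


Tangent line at P: 105 - 35*x = 0.

Step 1: f(3, 1) = 0, so P lies on C.
Step 2: partial derivatives
  f_x(x, y) = -6*x**2 + 4*x*y + 4*x - y**2 - 2*y - 2, f_y(x, y) = 2*x**2 - 2*x*y - 2*x - 4*y - 2.
  f_x(P) = -35, f_y(P) = 0 (gradient nonzero, so P is smooth).
Step 3: tangent line at P: -35·(x − 3) + 0·(y − 1) = 0.
Expanding: 105 - 35*x = 0.


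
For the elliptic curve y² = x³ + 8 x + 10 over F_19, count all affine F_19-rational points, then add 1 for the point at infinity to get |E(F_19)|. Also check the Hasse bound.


Affine points = {(1, 0), (3, 2), (3, 17), (4, 7), (4, 12), (5, 2), (5, 17), (8, 4), (8, 15), (10, 8), (10, 11), (11, 2), (11, 17), (14, 4), (14, 15), (15, 3), (15, 16), (16, 4), (16, 15), (17, 9), (17, 10), (18, 1), (18, 18)}; affine count = 23; |E(F_19)| = 24.

Discriminant check: Δ ∝ 4a³ + 27b² = 4·8³ + 27·10² = 4·512 + 27·100 ≡ 17 (mod 19). Nonzero ⇒ E is nonsingular.
For each x ∈ F_19, compute rhs = x³ + 8·x + 10 mod 19, then count y ∈ F_19 with y² ≡ rhs.
  x = 0: rhs = 10, matching y values: none (0 points).
  x = 1: rhs = 0, matching y values: 0 (1 points).
  x = 2: rhs = 15, matching y values: none (0 points).
  x = 3: rhs = 4, matching y values: 2, 17 (2 points).
  x = 4: rhs = 11, matching y values: 7, 12 (2 points).
  x = 5: rhs = 4, matching y values: 2, 17 (2 points).
  x = 6: rhs = 8, matching y values: none (0 points).
  x = 7: rhs = 10, matching y values: none (0 points).
  x = 8: rhs = 16, matching y values: 4, 15 (2 points).
  x = 9: rhs = 13, matching y values: none (0 points).
  x = 10: rhs = 7, matching y values: 8, 11 (2 points).
  x = 11: rhs = 4, matching y values: 2, 17 (2 points).
  x = 12: rhs = 10, matching y values: none (0 points).
  x = 13: rhs = 12, matching y values: none (0 points).
  x = 14: rhs = 16, matching y values: 4, 15 (2 points).
  x = 15: rhs = 9, matching y values: 3, 16 (2 points).
  x = 16: rhs = 16, matching y values: 4, 15 (2 points).
  x = 17: rhs = 5, matching y values: 9, 10 (2 points).
  x = 18: rhs = 1, matching y values: 1, 18 (2 points).
Total affine count: 23.
Full point count |E(F_19)| = 23 + 1 = 24.
Hasse bound: |24 − (19+1)| = |4| = 4 ≤ 2√19 ≈ 8.7178 ✓.


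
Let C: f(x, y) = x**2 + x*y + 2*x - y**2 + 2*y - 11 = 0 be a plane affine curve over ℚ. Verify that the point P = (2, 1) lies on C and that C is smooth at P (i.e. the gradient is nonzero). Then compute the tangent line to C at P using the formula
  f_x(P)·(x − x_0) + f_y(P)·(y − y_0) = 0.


Tangent line at P: 7*x + 2*y - 16 = 0.

Step 1: f(2, 1) = 0, so P lies on C.
Step 2: partial derivatives
  f_x(x, y) = 2*x + y + 2, f_y(x, y) = x - 2*y + 2.
  f_x(P) = 7, f_y(P) = 2 (gradient nonzero, so P is smooth).
Step 3: tangent line at P: 7·(x − 2) + 2·(y − 1) = 0.
Expanding: 7*x + 2*y - 16 = 0.


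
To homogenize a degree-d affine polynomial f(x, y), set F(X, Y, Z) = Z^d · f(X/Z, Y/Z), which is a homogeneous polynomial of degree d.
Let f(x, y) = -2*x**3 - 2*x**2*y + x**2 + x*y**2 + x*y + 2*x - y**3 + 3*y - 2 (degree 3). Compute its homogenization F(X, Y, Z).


F(X, Y, Z) = -2*X**3 - 2*X**2*Y + X**2*Z + X*Y**2 + X*Y*Z + 2*X*Z**2 - Y**3 + 3*Y*Z**2 - 2*Z**3

deg(f) = 3.
Substitute x = X/Z, y = Y/Z into f, then multiply by Z^3.
  monomial -2·x^3·y^0 ↦ -2·X^3·Y^0·Z^0.
  monomial -2·x^2·y^1 ↦ -2·X^2·Y^1·Z^0.
  monomial 1·x^2·y^0 ↦ 1·X^2·Y^0·Z^1.
  monomial 1·x^1·y^2 ↦ 1·X^1·Y^2·Z^0.
  monomial 1·x^1·y^1 ↦ 1·X^1·Y^1·Z^1.
  monomial 2·x^1·y^0 ↦ 2·X^1·Y^0·Z^2.
  monomial -1·x^0·y^3 ↦ -1·X^0·Y^3·Z^0.
  monomial 3·x^0·y^1 ↦ 3·X^0·Y^1·Z^2.
  monomial -2·x^0·y^0 ↦ -2·X^0·Y^0·Z^3.
Collecting: F(X, Y, Z) = -2*X**3 - 2*X**2*Y + X**2*Z + X*Y**2 + X*Y*Z + 2*X*Z**2 - Y**3 + 3*Y*Z**2 - 2*Z**3.


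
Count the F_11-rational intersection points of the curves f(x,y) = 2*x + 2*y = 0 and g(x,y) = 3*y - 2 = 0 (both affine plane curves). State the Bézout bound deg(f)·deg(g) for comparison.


Common zeros: {(3, 8)}; count = 1; Bézout bound = 1.

deg(f) = 1, deg(g) = 1, so Bézout bound = 1.
Scan x ∈ F_11. For each x, list the y ∈ F_11 with f(x, y) ≡ 0 and those with g(x, y) ≡ 0 (mod 11); the common zeros in that column are the intersection.
  x = 0: f ≡ 0 at y ∈ {0}; g ≡ 0 at y ∈ {8}; common: ∅.
  x = 1: f ≡ 0 at y ∈ {10}; g ≡ 0 at y ∈ {8}; common: ∅.
  x = 2: f ≡ 0 at y ∈ {9}; g ≡ 0 at y ∈ {8}; common: ∅.
  x = 3: f ≡ 0 at y ∈ {8}; g ≡ 0 at y ∈ {8}; common: {8}.
  x = 4: f ≡ 0 at y ∈ {7}; g ≡ 0 at y ∈ {8}; common: ∅.
  x = 5: f ≡ 0 at y ∈ {6}; g ≡ 0 at y ∈ {8}; common: ∅.
  x = 6: f ≡ 0 at y ∈ {5}; g ≡ 0 at y ∈ {8}; common: ∅.
  x = 7: f ≡ 0 at y ∈ {4}; g ≡ 0 at y ∈ {8}; common: ∅.
  x = 8: f ≡ 0 at y ∈ {3}; g ≡ 0 at y ∈ {8}; common: ∅.
  x = 9: f ≡ 0 at y ∈ {2}; g ≡ 0 at y ∈ {8}; common: ∅.
  x = 10: f ≡ 0 at y ∈ {1}; g ≡ 0 at y ∈ {8}; common: ∅.
Collecting: common zeros = {(3, 8)}, so the count is 1.
Comparison with the Bézout bound: 1 ≤ 1 = deg(f)·deg(g), as expected for curves with no common component (the bound is attained).


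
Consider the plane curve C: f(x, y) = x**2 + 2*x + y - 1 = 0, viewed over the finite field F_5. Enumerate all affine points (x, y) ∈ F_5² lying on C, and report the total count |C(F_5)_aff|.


Affine F_5-points: {(0, 1), (1, 3), (2, 3), (3, 1), (4, 2)}; count = 5.

For each of the 25 pairs (x, y) ∈ F_5², evaluate f(x, y) mod 5. Record the zeros.
  x = 0: [0↦4, 1↦0, 2↦1, 3↦2, 4↦3]  zeros at y ∈ {1}
  x = 1: [0↦2, 1↦3, 2↦4, 3↦0, 4↦1]  zeros at y ∈ {3}
  x = 2: [0↦2, 1↦3, 2↦4, 3↦0, 4↦1]  zeros at y ∈ {3}
  x = 3: [0↦4, 1↦0, 2↦1, 3↦2, 4↦3]  zeros at y ∈ {1}
  x = 4: [0↦3, 1↦4, 2↦0, 3↦1, 4↦2]  zeros at y ∈ {2}
Collecting zeros: affine points = {(0, 1), (1, 3), (2, 3), (3, 1), (4, 2)}.
Total count |C(F_5)_aff| = 5.


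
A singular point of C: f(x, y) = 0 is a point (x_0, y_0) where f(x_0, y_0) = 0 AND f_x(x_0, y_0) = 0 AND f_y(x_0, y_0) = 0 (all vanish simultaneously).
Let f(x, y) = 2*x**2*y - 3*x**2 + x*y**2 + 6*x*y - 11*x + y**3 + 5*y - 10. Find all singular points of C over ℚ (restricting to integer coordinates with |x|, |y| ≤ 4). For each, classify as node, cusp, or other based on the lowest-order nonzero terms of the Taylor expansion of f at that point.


Singular points: {(-2, 1)}; classification: node.

Compute partial derivatives:
  f_x = 4*x*y - 6*x + y**2 + 6*y - 11.
  f_y = 2*x**2 + 2*x*y + 6*x + 3*y**2 + 5.
Scan x_0 ∈ {−4, ..., 4}. For each x_0, f_y(x_0, y) is a polynomial in y; find its integer roots y ∈ {−4, ..., 4}, then test f_x and f at those candidates.
  x = -4: f_y(-4, y) = 3*y**2 - 8*y + 13; no integer root y with |y| ≤ 4.
  x = -3: f_y(-3, y) = 3*y**2 - 6*y + 5; no integer root y with |y| ≤ 4.
  x = -2: f_y(-2, y) = 3*y**2 - 4*y + 1; vanishes at y ∈ {1}. (-2, 1): f_x = 0, f = 0 — SINGULAR.
  x = -1: f_y(-1, y) = 3*y**2 - 2*y + 1; no integer root y with |y| ≤ 4.
  x = 0: f_y(0, y) = 3*y**2 + 5; no integer root y with |y| ≤ 4.
  x = 1: f_y(1, y) = 3*y**2 + 2*y + 13; no integer root y with |y| ≤ 4.
  x = 2: f_y(2, y) = 3*y**2 + 4*y + 25; no integer root y with |y| ≤ 4.
  x = 3: f_y(3, y) = 3*y**2 + 6*y + 41; no integer root y with |y| ≤ 4.
  x = 4: f_y(4, y) = 3*y**2 + 8*y + 61; no integer root y with |y| ≤ 4.
Only singular point on the grid: (-2, 1).
Classify: substitute x = -2 + u, y = 1 + v and expand: f = 2*u**2*v - u**2 + u*v**2 + v**3 + v**2.
No constant or linear terms (consistent with a singular point). Quadratic part: -u**2 + v**2. Cubic part: 2*u**2*v + u*v**2 + v**3.
The quadratic part v**2 - u**2 = (v − u)(v + u) splits into two distinct linear factors, so there are two distinct tangent lines y − 1 = ±(x − -2) — this is a node (ordinary double point).
Classification: node.


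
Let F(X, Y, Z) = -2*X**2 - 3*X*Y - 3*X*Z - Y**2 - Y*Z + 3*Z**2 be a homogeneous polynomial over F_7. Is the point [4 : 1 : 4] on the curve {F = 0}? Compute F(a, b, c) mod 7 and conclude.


F(4,1,4) ≡ 0 (mod 7); P is on the curve.

Evaluate F(4, 1, 4) term-by-term (mod 7).
  -2*X**2 ↦ -2·16·1·1 = -32
  -3*X*Y ↦ -3·4·1·1 = -12
  -3*X*Z ↦ -3·4·1·4 = -48
  -Y**2 ↦ -1·1·1·1 = -1
  -Y*Z ↦ -1·1·1·4 = -4
  3*Z**2 ↦ 3·1·1·16 = 48
Sum: F(4, 1, 4) = (-32) + (-12) + (-48) + (-1) + (-4) + (48) = -49.
Reducing mod 7: -49 ≡ 0 (mod 7).
Since F(a, b, c) ≡ 0 (mod 7), P lies on the curve.


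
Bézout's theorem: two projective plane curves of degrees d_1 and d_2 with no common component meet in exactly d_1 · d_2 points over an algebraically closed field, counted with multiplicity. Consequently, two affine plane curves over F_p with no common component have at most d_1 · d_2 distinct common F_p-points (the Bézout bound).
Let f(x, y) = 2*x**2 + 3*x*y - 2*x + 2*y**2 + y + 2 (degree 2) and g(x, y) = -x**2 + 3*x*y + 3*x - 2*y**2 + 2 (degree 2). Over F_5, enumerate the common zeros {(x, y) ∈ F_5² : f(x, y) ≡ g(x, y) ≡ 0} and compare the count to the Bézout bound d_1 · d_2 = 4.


Common zeros: {(0, 1)}; count = 1; Bézout bound = 4.

deg(f) = 2, deg(g) = 2, so Bézout bound = 4.
Scan x ∈ F_5. For each x, list the y ∈ F_5 with f(x, y) ≡ 0 and those with g(x, y) ≡ 0 (mod 5); the common zeros in that column are the intersection.
  x = 0: f ≡ 0 at y ∈ {1}; g ≡ 0 at y ∈ {1, 4}; common: {1}.
  x = 1: f ≡ 0 at y ∈ {4}; g ≡ 0 at y ∈ {1, 3}; common: ∅.
  x = 2: f ≡ 0 at y ∈ {1, 3}; g ≡ 0 at y ∈ ∅; common: ∅.
  x = 3: f ≡ 0 at y ∈ ∅; g ≡ 0 at y ∈ ∅; common: ∅.
  x = 4: f ≡ 0 at y ∈ {2, 4}; g ≡ 0 at y ∈ ∅; common: ∅.
Collecting: common zeros = {(0, 1)}, so the count is 1.
Comparison with the Bézout bound: 1 ≤ 4 = deg(f)·deg(g), as expected for curves with no common component (the affine F_5-count falls short of the bound because intersections may lie at infinity, over extension fields, or carry multiplicity).


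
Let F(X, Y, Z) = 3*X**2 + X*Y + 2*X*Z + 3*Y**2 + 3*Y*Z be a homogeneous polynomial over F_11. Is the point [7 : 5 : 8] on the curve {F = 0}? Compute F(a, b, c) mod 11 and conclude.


F(7,5,8) ≡ 5 (mod 11); P is NOT on the curve.

Evaluate F(7, 5, 8) term-by-term (mod 11).
  3*X**2 ↦ 3·49·1·1 = 147
  X*Y ↦ 1·7·5·1 = 35
  2*X*Z ↦ 2·7·1·8 = 112
  3*Y**2 ↦ 3·1·25·1 = 75
  3*Y*Z ↦ 3·1·5·8 = 120
Sum: F(7, 5, 8) = (147) + (35) + (112) + (75) + (120) = 489.
Reducing mod 11: 489 ≡ 5 (mod 11).
Since F(a, b, c) ≡ 5 ≠ 0 (mod 11), P does NOT lie on the curve.


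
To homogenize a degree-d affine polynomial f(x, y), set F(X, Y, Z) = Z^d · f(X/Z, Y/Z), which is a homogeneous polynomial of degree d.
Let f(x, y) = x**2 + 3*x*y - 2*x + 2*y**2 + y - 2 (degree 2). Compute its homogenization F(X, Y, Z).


F(X, Y, Z) = X**2 + 3*X*Y - 2*X*Z + 2*Y**2 + Y*Z - 2*Z**2

deg(f) = 2.
Substitute x = X/Z, y = Y/Z into f, then multiply by Z^2.
  monomial 1·x^2·y^0 ↦ 1·X^2·Y^0·Z^0.
  monomial 3·x^1·y^1 ↦ 3·X^1·Y^1·Z^0.
  monomial -2·x^1·y^0 ↦ -2·X^1·Y^0·Z^1.
  monomial 2·x^0·y^2 ↦ 2·X^0·Y^2·Z^0.
  monomial 1·x^0·y^1 ↦ 1·X^0·Y^1·Z^1.
  monomial -2·x^0·y^0 ↦ -2·X^0·Y^0·Z^2.
Collecting: F(X, Y, Z) = X**2 + 3*X*Y - 2*X*Z + 2*Y**2 + Y*Z - 2*Z**2.


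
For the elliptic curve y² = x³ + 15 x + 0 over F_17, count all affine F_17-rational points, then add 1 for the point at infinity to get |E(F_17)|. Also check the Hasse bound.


Affine points = {(0, 0), (1, 4), (1, 13), (2, 2), (2, 15), (3, 2), (3, 15), (5, 8), (5, 9), (6, 0), (11, 0), (12, 2), (12, 15), (14, 8), (14, 9), (15, 8), (15, 9), (16, 1), (16, 16)}; affine count = 19; |E(F_17)| = 20.

Discriminant check: Δ ∝ 4a³ + 27b² = 4·15³ + 27·0² = 4·3375 + 27·0 ≡ 2 (mod 17). Nonzero ⇒ E is nonsingular.
For each x ∈ F_17, compute rhs = x³ + 15·x + 0 mod 17, then count y ∈ F_17 with y² ≡ rhs.
  x = 0: rhs = 0, matching y values: 0 (1 points).
  x = 1: rhs = 16, matching y values: 4, 13 (2 points).
  x = 2: rhs = 4, matching y values: 2, 15 (2 points).
  x = 3: rhs = 4, matching y values: 2, 15 (2 points).
  x = 4: rhs = 5, matching y values: none (0 points).
  x = 5: rhs = 13, matching y values: 8, 9 (2 points).
  x = 6: rhs = 0, matching y values: 0 (1 points).
  x = 7: rhs = 6, matching y values: none (0 points).
  x = 8: rhs = 3, matching y values: none (0 points).
  x = 9: rhs = 14, matching y values: none (0 points).
  x = 10: rhs = 11, matching y values: none (0 points).
  x = 11: rhs = 0, matching y values: 0 (1 points).
  x = 12: rhs = 4, matching y values: 2, 15 (2 points).
  x = 13: rhs = 12, matching y values: none (0 points).
  x = 14: rhs = 13, matching y values: 8, 9 (2 points).
  x = 15: rhs = 13, matching y values: 8, 9 (2 points).
  x = 16: rhs = 1, matching y values: 1, 16 (2 points).
Total affine count: 19.
Full point count |E(F_17)| = 19 + 1 = 20.
Hasse bound: |20 − (17+1)| = |2| = 2 ≤ 2√17 ≈ 8.2462 ✓.


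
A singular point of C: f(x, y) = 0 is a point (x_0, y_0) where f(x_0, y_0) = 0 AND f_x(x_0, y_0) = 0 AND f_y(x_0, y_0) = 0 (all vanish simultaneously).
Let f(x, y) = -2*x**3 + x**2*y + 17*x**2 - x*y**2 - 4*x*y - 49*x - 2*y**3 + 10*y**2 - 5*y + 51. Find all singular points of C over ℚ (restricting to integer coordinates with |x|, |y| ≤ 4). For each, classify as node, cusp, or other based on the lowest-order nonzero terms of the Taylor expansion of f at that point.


Singular points: {(3, 1)}; classification: cusp.

Compute partial derivatives:
  f_x = -6*x**2 + 2*x*y + 34*x - y**2 - 4*y - 49.
  f_y = x**2 - 2*x*y - 4*x - 6*y**2 + 20*y - 5.
Scan x_0 ∈ {−4, ..., 4}. For each x_0, f_y(x_0, y) is a polynomial in y; find its integer roots y ∈ {−4, ..., 4}, then test f_x and f at those candidates.
  x = -4: f_y(-4, y) = -6*y**2 + 28*y + 27; no integer root y with |y| ≤ 4.
  x = -3: f_y(-3, y) = -6*y**2 + 26*y + 16; no integer root y with |y| ≤ 4.
  x = -2: f_y(-2, y) = -6*y**2 + 24*y + 7; no integer root y with |y| ≤ 4.
  x = -1: f_y(-1, y) = -6*y**2 + 22*y; vanishes at y ∈ {0}. (-1, 0): f_x = -89 ≠ 0.
  x = 0: f_y(0, y) = -6*y**2 + 20*y - 5; no integer root y with |y| ≤ 4.
  x = 1: f_y(1, y) = -6*y**2 + 18*y - 8; no integer root y with |y| ≤ 4.
  x = 2: f_y(2, y) = -6*y**2 + 16*y - 9; no integer root y with |y| ≤ 4.
  x = 3: f_y(3, y) = -6*y**2 + 14*y - 8; vanishes at y ∈ {1}. (3, 1): f_x = 0, f = 0 — SINGULAR.
  x = 4: f_y(4, y) = -6*y**2 + 12*y - 5; no integer root y with |y| ≤ 4.
Only singular point on the grid: (3, 1).
Classify: substitute x = 3 + u, y = 1 + v and expand: f = -2*u**3 + u**2*v - u*v**2 - 2*v**3 + v**2.
No constant or linear terms (consistent with a singular point). Quadratic part: v**2. Cubic part: -2*u**3 + u**2*v - u*v**2 - 2*v**3.
The quadratic part v**2 is a perfect square, so there is a single (double) tangent line v = 0, i.e. y = 1. Restricting the cubic part to that line (v = 0) leaves -2*u**3 ≠ 0, so f is not divisible by v and the branch is v² ≈ 2*u**3 to lowest order — this is a cusp.
Classification: cusp.
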